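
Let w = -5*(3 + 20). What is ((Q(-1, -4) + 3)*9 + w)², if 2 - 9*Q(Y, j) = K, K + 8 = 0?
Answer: 6084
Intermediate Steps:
K = -8 (K = -8 + 0 = -8)
Q(Y, j) = 10/9 (Q(Y, j) = 2/9 - ⅑*(-8) = 2/9 + 8/9 = 10/9)
w = -115 (w = -5*23 = -115)
((Q(-1, -4) + 3)*9 + w)² = ((10/9 + 3)*9 - 115)² = ((37/9)*9 - 115)² = (37 - 115)² = (-78)² = 6084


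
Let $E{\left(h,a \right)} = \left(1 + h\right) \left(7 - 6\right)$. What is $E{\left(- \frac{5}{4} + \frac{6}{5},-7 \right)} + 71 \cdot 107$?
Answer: $\frac{151959}{20} \approx 7598.0$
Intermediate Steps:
$E{\left(h,a \right)} = 1 + h$ ($E{\left(h,a \right)} = \left(1 + h\right) 1 = 1 + h$)
$E{\left(- \frac{5}{4} + \frac{6}{5},-7 \right)} + 71 \cdot 107 = \left(1 + \left(- \frac{5}{4} + \frac{6}{5}\right)\right) + 71 \cdot 107 = \left(1 + \left(\left(-5\right) \frac{1}{4} + 6 \cdot \frac{1}{5}\right)\right) + 7597 = \left(1 + \left(- \frac{5}{4} + \frac{6}{5}\right)\right) + 7597 = \left(1 - \frac{1}{20}\right) + 7597 = \frac{19}{20} + 7597 = \frac{151959}{20}$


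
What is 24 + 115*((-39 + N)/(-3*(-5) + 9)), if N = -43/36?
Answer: -145669/864 ≈ -168.60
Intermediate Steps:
N = -43/36 (N = -43*1/36 = -43/36 ≈ -1.1944)
24 + 115*((-39 + N)/(-3*(-5) + 9)) = 24 + 115*((-39 - 43/36)/(-3*(-5) + 9)) = 24 + 115*(-1447/(36*(15 + 9))) = 24 + 115*(-1447/36/24) = 24 + 115*(-1447/36*1/24) = 24 + 115*(-1447/864) = 24 - 166405/864 = -145669/864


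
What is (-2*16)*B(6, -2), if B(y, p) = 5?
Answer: -160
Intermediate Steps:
(-2*16)*B(6, -2) = -2*16*5 = -32*5 = -160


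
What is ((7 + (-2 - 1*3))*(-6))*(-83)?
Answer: 996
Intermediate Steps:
((7 + (-2 - 1*3))*(-6))*(-83) = ((7 + (-2 - 3))*(-6))*(-83) = ((7 - 5)*(-6))*(-83) = (2*(-6))*(-83) = -12*(-83) = 996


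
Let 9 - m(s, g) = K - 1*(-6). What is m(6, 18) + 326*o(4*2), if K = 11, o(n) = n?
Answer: 2600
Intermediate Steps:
m(s, g) = -8 (m(s, g) = 9 - (11 - 1*(-6)) = 9 - (11 + 6) = 9 - 1*17 = 9 - 17 = -8)
m(6, 18) + 326*o(4*2) = -8 + 326*(4*2) = -8 + 326*8 = -8 + 2608 = 2600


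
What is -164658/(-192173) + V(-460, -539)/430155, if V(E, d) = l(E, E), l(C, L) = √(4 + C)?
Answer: 164658/192173 + 2*I*√114/430155 ≈ 0.85682 + 4.9643e-5*I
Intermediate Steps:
V(E, d) = √(4 + E)
-164658/(-192173) + V(-460, -539)/430155 = -164658/(-192173) + √(4 - 460)/430155 = -164658*(-1/192173) + √(-456)*(1/430155) = 164658/192173 + (2*I*√114)*(1/430155) = 164658/192173 + 2*I*√114/430155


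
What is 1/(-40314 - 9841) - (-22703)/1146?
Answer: 1138667819/57477630 ≈ 19.811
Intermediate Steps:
1/(-40314 - 9841) - (-22703)/1146 = 1/(-50155) - (-22703)/1146 = -1/50155 - 1*(-22703/1146) = -1/50155 + 22703/1146 = 1138667819/57477630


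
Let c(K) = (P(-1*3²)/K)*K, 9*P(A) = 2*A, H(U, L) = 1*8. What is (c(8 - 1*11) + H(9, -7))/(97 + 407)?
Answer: 1/84 ≈ 0.011905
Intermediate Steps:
H(U, L) = 8
P(A) = 2*A/9 (P(A) = (2*A)/9 = 2*A/9)
c(K) = -2 (c(K) = ((2*(-1*3²)/9)/K)*K = ((2*(-1*9)/9)/K)*K = (((2/9)*(-9))/K)*K = (-2/K)*K = -2)
(c(8 - 1*11) + H(9, -7))/(97 + 407) = (-2 + 8)/(97 + 407) = 6/504 = 6*(1/504) = 1/84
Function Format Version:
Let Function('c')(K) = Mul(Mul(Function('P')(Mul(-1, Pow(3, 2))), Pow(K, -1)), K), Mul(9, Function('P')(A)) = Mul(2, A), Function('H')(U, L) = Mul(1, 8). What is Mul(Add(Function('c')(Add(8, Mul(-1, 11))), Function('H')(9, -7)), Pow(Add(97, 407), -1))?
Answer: Rational(1, 84) ≈ 0.011905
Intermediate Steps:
Function('H')(U, L) = 8
Function('P')(A) = Mul(Rational(2, 9), A) (Function('P')(A) = Mul(Rational(1, 9), Mul(2, A)) = Mul(Rational(2, 9), A))
Function('c')(K) = -2 (Function('c')(K) = Mul(Mul(Mul(Rational(2, 9), Mul(-1, Pow(3, 2))), Pow(K, -1)), K) = Mul(Mul(Mul(Rational(2, 9), Mul(-1, 9)), Pow(K, -1)), K) = Mul(Mul(Mul(Rational(2, 9), -9), Pow(K, -1)), K) = Mul(Mul(-2, Pow(K, -1)), K) = -2)
Mul(Add(Function('c')(Add(8, Mul(-1, 11))), Function('H')(9, -7)), Pow(Add(97, 407), -1)) = Mul(Add(-2, 8), Pow(Add(97, 407), -1)) = Mul(6, Pow(504, -1)) = Mul(6, Rational(1, 504)) = Rational(1, 84)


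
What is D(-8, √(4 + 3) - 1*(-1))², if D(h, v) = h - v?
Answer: (9 + √7)² ≈ 135.62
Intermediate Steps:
D(-8, √(4 + 3) - 1*(-1))² = (-8 - (√(4 + 3) - 1*(-1)))² = (-8 - (√7 + 1))² = (-8 - (1 + √7))² = (-8 + (-1 - √7))² = (-9 - √7)²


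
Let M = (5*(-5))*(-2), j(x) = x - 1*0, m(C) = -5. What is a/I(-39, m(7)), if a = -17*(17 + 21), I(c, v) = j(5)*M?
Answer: -323/125 ≈ -2.5840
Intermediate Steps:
j(x) = x (j(x) = x + 0 = x)
M = 50 (M = -25*(-2) = 50)
I(c, v) = 250 (I(c, v) = 5*50 = 250)
a = -646 (a = -17*38 = -646)
a/I(-39, m(7)) = -646/250 = -646*1/250 = -323/125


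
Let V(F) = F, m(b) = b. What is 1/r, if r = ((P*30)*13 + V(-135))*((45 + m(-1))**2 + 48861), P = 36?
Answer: 1/706332285 ≈ 1.4158e-9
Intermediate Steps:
r = 706332285 (r = ((36*30)*13 - 135)*((45 - 1)**2 + 48861) = (1080*13 - 135)*(44**2 + 48861) = (14040 - 135)*(1936 + 48861) = 13905*50797 = 706332285)
1/r = 1/706332285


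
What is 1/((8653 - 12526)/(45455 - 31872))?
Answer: -13583/3873 ≈ -3.5071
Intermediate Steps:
1/((8653 - 12526)/(45455 - 31872)) = 1/(-3873/13583) = -13583/3873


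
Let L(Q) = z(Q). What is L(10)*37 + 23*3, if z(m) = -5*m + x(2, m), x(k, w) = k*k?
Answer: -1633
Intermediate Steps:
x(k, w) = k²
z(m) = 4 - 5*m (z(m) = -5*m + 2² = -5*m + 4 = 4 - 5*m)
L(Q) = 4 - 5*Q
L(10)*37 + 23*3 = (4 - 5*10)*37 + 23*3 = (4 - 50)*37 + 69 = -46*37 + 69 = -1702 + 69 = -1633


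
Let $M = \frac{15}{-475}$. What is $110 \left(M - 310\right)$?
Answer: $- \frac{647966}{19} \approx -34104.0$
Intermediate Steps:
$M = - \frac{3}{95}$ ($M = 15 \left(- \frac{1}{475}\right) = - \frac{3}{95} \approx -0.031579$)
$110 \left(M - 310\right) = 110 \left(- \frac{3}{95} - 310\right) = 110 \left(- \frac{29453}{95}\right) = - \frac{647966}{19}$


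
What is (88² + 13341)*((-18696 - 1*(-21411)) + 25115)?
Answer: 586795550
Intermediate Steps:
(88² + 13341)*((-18696 - 1*(-21411)) + 25115) = (7744 + 13341)*((-18696 + 21411) + 25115) = 21085*(2715 + 25115) = 21085*27830 = 586795550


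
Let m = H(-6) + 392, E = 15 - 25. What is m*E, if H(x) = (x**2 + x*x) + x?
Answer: -4580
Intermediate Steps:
H(x) = x + 2*x**2 (H(x) = (x**2 + x**2) + x = 2*x**2 + x = x + 2*x**2)
E = -10
m = 458 (m = -6*(1 + 2*(-6)) + 392 = -6*(1 - 12) + 392 = -6*(-11) + 392 = 66 + 392 = 458)
m*E = 458*(-10) = -4580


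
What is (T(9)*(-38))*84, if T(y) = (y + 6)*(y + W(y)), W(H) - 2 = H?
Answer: -957600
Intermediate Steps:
W(H) = 2 + H
T(y) = (2 + 2*y)*(6 + y) (T(y) = (y + 6)*(y + (2 + y)) = (6 + y)*(2 + 2*y) = (2 + 2*y)*(6 + y))
(T(9)*(-38))*84 = ((12 + 2*9² + 14*9)*(-38))*84 = ((12 + 2*81 + 126)*(-38))*84 = ((12 + 162 + 126)*(-38))*84 = (300*(-38))*84 = -11400*84 = -957600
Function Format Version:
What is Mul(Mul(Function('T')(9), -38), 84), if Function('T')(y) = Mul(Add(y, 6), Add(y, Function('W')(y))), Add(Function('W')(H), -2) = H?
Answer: -957600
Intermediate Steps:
Function('W')(H) = Add(2, H)
Function('T')(y) = Mul(Add(2, Mul(2, y)), Add(6, y)) (Function('T')(y) = Mul(Add(y, 6), Add(y, Add(2, y))) = Mul(Add(6, y), Add(2, Mul(2, y))) = Mul(Add(2, Mul(2, y)), Add(6, y)))
Mul(Mul(Function('T')(9), -38), 84) = Mul(Mul(Add(12, Mul(2, Pow(9, 2)), Mul(14, 9)), -38), 84) = Mul(Mul(Add(12, Mul(2, 81), 126), -38), 84) = Mul(Mul(Add(12, 162, 126), -38), 84) = Mul(Mul(300, -38), 84) = Mul(-11400, 84) = -957600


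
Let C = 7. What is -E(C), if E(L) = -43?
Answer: 43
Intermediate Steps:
-E(C) = -1*(-43) = 43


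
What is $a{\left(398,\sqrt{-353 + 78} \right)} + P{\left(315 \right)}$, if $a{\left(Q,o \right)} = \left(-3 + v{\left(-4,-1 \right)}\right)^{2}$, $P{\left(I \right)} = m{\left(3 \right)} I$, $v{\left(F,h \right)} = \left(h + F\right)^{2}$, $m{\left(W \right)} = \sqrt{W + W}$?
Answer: $484 + 315 \sqrt{6} \approx 1255.6$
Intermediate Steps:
$m{\left(W \right)} = \sqrt{2} \sqrt{W}$ ($m{\left(W \right)} = \sqrt{2 W} = \sqrt{2} \sqrt{W}$)
$v{\left(F,h \right)} = \left(F + h\right)^{2}$
$P{\left(I \right)} = I \sqrt{6}$ ($P{\left(I \right)} = \sqrt{2} \sqrt{3} I = \sqrt{6} I = I \sqrt{6}$)
$a{\left(Q,o \right)} = 484$ ($a{\left(Q,o \right)} = \left(-3 + \left(-4 - 1\right)^{2}\right)^{2} = \left(-3 + \left(-5\right)^{2}\right)^{2} = \left(-3 + 25\right)^{2} = 22^{2} = 484$)
$a{\left(398,\sqrt{-353 + 78} \right)} + P{\left(315 \right)} = 484 + 315 \sqrt{6}$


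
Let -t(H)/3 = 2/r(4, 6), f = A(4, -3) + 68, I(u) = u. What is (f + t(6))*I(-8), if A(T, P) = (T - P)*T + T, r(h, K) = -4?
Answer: -812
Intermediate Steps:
A(T, P) = T + T*(T - P) (A(T, P) = T*(T - P) + T = T + T*(T - P))
f = 100 (f = 4*(1 + 4 - 1*(-3)) + 68 = 4*(1 + 4 + 3) + 68 = 4*8 + 68 = 32 + 68 = 100)
t(H) = 3/2 (t(H) = -6/(-4) = -6*(-1)/4 = -3*(-½) = 3/2)
(f + t(6))*I(-8) = (100 + 3/2)*(-8) = (203/2)*(-8) = -812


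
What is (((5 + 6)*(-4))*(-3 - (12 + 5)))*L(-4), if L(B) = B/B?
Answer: 880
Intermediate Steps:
L(B) = 1
(((5 + 6)*(-4))*(-3 - (12 + 5)))*L(-4) = (((5 + 6)*(-4))*(-3 - (12 + 5)))*1 = ((11*(-4))*(-3 - 1*17))*1 = -44*(-3 - 17)*1 = -44*(-20)*1 = 880*1 = 880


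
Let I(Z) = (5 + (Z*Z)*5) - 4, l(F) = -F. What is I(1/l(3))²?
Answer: 196/81 ≈ 2.4198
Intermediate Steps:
I(Z) = 1 + 5*Z² (I(Z) = (5 + Z²*5) - 4 = (5 + 5*Z²) - 4 = 1 + 5*Z²)
I(1/l(3))² = (1 + 5*(1/(-1*3))²)² = (1 + 5*(1/(-3))²)² = (1 + 5*(-⅓)²)² = (1 + 5*(⅑))² = (1 + 5/9)² = (14/9)² = 196/81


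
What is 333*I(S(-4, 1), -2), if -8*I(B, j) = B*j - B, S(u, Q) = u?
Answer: -999/2 ≈ -499.50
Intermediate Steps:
I(B, j) = B/8 - B*j/8 (I(B, j) = -(B*j - B)/8 = -(-B + B*j)/8 = B/8 - B*j/8)
333*I(S(-4, 1), -2) = 333*((⅛)*(-4)*(1 - 1*(-2))) = 333*((⅛)*(-4)*(1 + 2)) = 333*((⅛)*(-4)*3) = 333*(-3/2) = -999/2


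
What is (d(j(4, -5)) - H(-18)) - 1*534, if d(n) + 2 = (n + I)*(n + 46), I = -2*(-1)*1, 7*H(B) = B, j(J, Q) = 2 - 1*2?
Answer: -3090/7 ≈ -441.43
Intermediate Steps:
j(J, Q) = 0 (j(J, Q) = 2 - 2 = 0)
H(B) = B/7
I = 2 (I = 2*1 = 2)
d(n) = -2 + (2 + n)*(46 + n) (d(n) = -2 + (n + 2)*(n + 46) = -2 + (2 + n)*(46 + n))
(d(j(4, -5)) - H(-18)) - 1*534 = ((90 + 0² + 48*0) - (-18)/7) - 1*534 = ((90 + 0 + 0) - 1*(-18/7)) - 534 = (90 + 18/7) - 534 = 648/7 - 534 = -3090/7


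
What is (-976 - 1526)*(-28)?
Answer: 70056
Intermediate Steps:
(-976 - 1526)*(-28) = -2502*(-28) = 70056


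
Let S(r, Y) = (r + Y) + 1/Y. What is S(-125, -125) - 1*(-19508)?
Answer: 2407249/125 ≈ 19258.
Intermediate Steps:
S(r, Y) = Y + r + 1/Y (S(r, Y) = (Y + r) + 1/Y = Y + r + 1/Y)
S(-125, -125) - 1*(-19508) = (-125 - 125 + 1/(-125)) - 1*(-19508) = (-125 - 125 - 1/125) + 19508 = -31251/125 + 19508 = 2407249/125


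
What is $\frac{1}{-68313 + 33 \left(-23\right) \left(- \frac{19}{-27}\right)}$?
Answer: $- \frac{9}{619624} \approx -1.4525 \cdot 10^{-5}$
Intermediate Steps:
$\frac{1}{-68313 + 33 \left(-23\right) \left(- \frac{19}{-27}\right)} = \frac{1}{-68313 - 759 \left(\left(-19\right) \left(- \frac{1}{27}\right)\right)} = \frac{1}{-68313 - \frac{4807}{9}} = \frac{1}{- \frac{619624}{9}} = - \frac{9}{619624}$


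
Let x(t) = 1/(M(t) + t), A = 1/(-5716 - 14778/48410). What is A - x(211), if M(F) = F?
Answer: -148577679/58389257318 ≈ -0.0025446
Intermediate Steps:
A = -24205/138363169 (A = 1/(-5716 - 14778*1/48410) = 1/(-5716 - 7389/24205) = 1/(-138363169/24205) = -24205/138363169 ≈ -0.00017494)
x(t) = 1/(2*t) (x(t) = 1/(t + t) = 1/(2*t))
A - x(211) = -24205/138363169 - 1/(2*211) = -24205/138363169 - 1*1/422 = -24205/138363169 - 1/422 = -148577679/58389257318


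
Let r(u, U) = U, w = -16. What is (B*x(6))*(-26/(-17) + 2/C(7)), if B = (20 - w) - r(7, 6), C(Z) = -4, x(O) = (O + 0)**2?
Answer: 18900/17 ≈ 1111.8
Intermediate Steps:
x(O) = O**2
B = 30 (B = (20 - 1*(-16)) - 1*6 = (20 + 16) - 6 = 36 - 6 = 30)
(B*x(6))*(-26/(-17) + 2/C(7)) = (30*6**2)*(-26/(-17) + 2/(-4)) = (30*36)*(-26*(-1/17) + 2*(-1/4)) = 1080*(26/17 - 1/2) = 1080*(35/34) = 18900/17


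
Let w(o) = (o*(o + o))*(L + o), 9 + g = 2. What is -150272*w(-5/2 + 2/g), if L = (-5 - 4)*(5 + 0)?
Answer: 38227280832/343 ≈ 1.1145e+8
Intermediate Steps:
g = -7 (g = -9 + 2 = -7)
L = -45 (L = -9*5 = -45)
w(o) = 2*o²*(-45 + o) (w(o) = (o*(o + o))*(-45 + o) = (o*(2*o))*(-45 + o) = (2*o²)*(-45 + o) = 2*o²*(-45 + o))
-150272*w(-5/2 + 2/g) = -300544*(-5/2 + 2/(-7))²*(-45 + (-5/2 + 2/(-7))) = -300544*(-5*½ + 2*(-⅐))²*(-45 + (-5*½ + 2*(-⅐))) = -300544*(-5/2 - 2/7)²*(-45 + (-5/2 - 2/7)) = -300544*(-39/14)²*(-45 - 39/14) = -300544*1521*(-669)/(196*14) = -150272*(-1017549/1372) = 38227280832/343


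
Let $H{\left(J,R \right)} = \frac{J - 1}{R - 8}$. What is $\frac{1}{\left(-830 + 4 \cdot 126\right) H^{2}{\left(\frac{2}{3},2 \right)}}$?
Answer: $- \frac{162}{163} \approx -0.99387$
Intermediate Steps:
$H{\left(J,R \right)} = \frac{-1 + J}{-8 + R}$
$\frac{1}{\left(-830 + 4 \cdot 126\right) H^{2}{\left(\frac{2}{3},2 \right)}} = \frac{1}{\left(-830 + 4 \cdot 126\right) \left(\frac{-1 + \frac{2}{3}}{-8 + 2}\right)^{2}} = \frac{1}{\left(-830 + 504\right) \left(\frac{-1 + 2 \cdot \frac{1}{3}}{-6}\right)^{2}} = \frac{1}{\left(-326\right) \left(- \frac{-1 + \frac{2}{3}}{6}\right)^{2}} = - \frac{1}{326 \left(\left(- \frac{1}{6}\right) \left(- \frac{1}{3}\right)\right)^{2}} = - \frac{1}{326 \left(\frac{1}{18}\right)^{2}} = - \frac{\frac{1}{\frac{1}{324}}}{326} = \left(- \frac{1}{326}\right) 324 = - \frac{162}{163}$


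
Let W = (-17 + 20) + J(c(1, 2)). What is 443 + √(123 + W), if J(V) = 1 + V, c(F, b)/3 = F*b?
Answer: 443 + √133 ≈ 454.53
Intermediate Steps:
c(F, b) = 3*F*b (c(F, b) = 3*(F*b) = 3*F*b)
W = 10 (W = (-17 + 20) + (1 + 3*1*2) = 3 + (1 + 6) = 3 + 7 = 10)
443 + √(123 + W) = 443 + √(123 + 10) = 443 + √133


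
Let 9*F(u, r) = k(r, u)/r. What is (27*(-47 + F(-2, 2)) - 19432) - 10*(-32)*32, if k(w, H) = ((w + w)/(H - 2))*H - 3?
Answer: -20925/2 ≈ -10463.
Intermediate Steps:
k(w, H) = -3 + 2*H*w/(-2 + H) (k(w, H) = ((2*w)/(-2 + H))*H - 3 = (2*w/(-2 + H))*H - 3 = 2*H*w/(-2 + H) - 3 = -3 + 2*H*w/(-2 + H))
F(u, r) = (6 - 3*u + 2*r*u)/(9*r*(-2 + u)) (F(u, r) = (((6 - 3*u + 2*u*r)/(-2 + u))/r)/9 = (((6 - 3*u + 2*r*u)/(-2 + u))/r)/9 = ((6 - 3*u + 2*r*u)/(r*(-2 + u)))/9 = (6 - 3*u + 2*r*u)/(9*r*(-2 + u)))
(27*(-47 + F(-2, 2)) - 19432) - 10*(-32)*32 = (27*(-47 + (1/9)*(6 - 3*(-2) + 2*2*(-2))/(2*(-2 - 2))) - 19432) - 10*(-32)*32 = (27*(-47 + (1/9)*(1/2)*(6 + 6 - 8)/(-4)) - 19432) + 320*32 = (27*(-47 + (1/9)*(1/2)*(-1/4)*4) - 19432) + 10240 = (27*(-47 - 1/18) - 19432) + 10240 = (27*(-847/18) - 19432) + 10240 = (-2541/2 - 19432) + 10240 = -41405/2 + 10240 = -20925/2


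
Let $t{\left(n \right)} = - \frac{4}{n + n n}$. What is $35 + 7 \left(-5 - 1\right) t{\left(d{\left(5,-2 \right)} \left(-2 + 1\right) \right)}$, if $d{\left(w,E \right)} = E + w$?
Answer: $63$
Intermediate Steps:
$t{\left(n \right)} = - \frac{4}{n + n^{2}}$
$35 + 7 \left(-5 - 1\right) t{\left(d{\left(5,-2 \right)} \left(-2 + 1\right) \right)} = 35 + 7 \left(-5 - 1\right) \left(- \frac{4}{\left(-2 + 5\right) \left(-2 + 1\right) \left(1 + \left(-2 + 5\right) \left(-2 + 1\right)\right)}\right) = 35 + 7 \left(-6\right) \left(- \frac{4}{3 \left(-1\right) \left(1 + 3 \left(-1\right)\right)}\right) = 35 - 42 \left(- \frac{4}{\left(-3\right) \left(1 - 3\right)}\right) = 35 - 42 \left(\left(-4\right) \left(- \frac{1}{3}\right) \frac{1}{-2}\right) = 35 - 42 \left(\left(-4\right) \left(- \frac{1}{3}\right) \left(- \frac{1}{2}\right)\right) = 35 - -28 = 35 + 28 = 63$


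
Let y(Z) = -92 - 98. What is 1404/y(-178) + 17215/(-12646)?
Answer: -10512917/1201370 ≈ -8.7508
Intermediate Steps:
y(Z) = -190
1404/y(-178) + 17215/(-12646) = 1404/(-190) + 17215/(-12646) = 1404*(-1/190) + 17215*(-1/12646) = -702/95 - 17215/12646 = -10512917/1201370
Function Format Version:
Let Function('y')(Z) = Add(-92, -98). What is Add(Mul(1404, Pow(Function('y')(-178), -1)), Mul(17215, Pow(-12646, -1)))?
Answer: Rational(-10512917, 1201370) ≈ -8.7508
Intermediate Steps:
Function('y')(Z) = -190
Add(Mul(1404, Pow(Function('y')(-178), -1)), Mul(17215, Pow(-12646, -1))) = Add(Mul(1404, Pow(-190, -1)), Mul(17215, Pow(-12646, -1))) = Add(Mul(1404, Rational(-1, 190)), Mul(17215, Rational(-1, 12646))) = Add(Rational(-702, 95), Rational(-17215, 12646)) = Rational(-10512917, 1201370)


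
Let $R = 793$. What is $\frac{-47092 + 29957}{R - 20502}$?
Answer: $\frac{17135}{19709} \approx 0.8694$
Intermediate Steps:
$\frac{-47092 + 29957}{R - 20502} = \frac{-47092 + 29957}{793 - 20502} = - \frac{17135}{-19709} = \left(-17135\right) \left(- \frac{1}{19709}\right) = \frac{17135}{19709}$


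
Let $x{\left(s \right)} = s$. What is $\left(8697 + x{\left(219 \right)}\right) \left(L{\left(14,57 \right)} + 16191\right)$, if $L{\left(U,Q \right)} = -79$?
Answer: $143654592$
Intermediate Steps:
$\left(8697 + x{\left(219 \right)}\right) \left(L{\left(14,57 \right)} + 16191\right) = \left(8697 + 219\right) \left(-79 + 16191\right) = 8916 \cdot 16112 = 143654592$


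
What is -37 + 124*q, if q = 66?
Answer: 8147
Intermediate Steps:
-37 + 124*q = -37 + 124*66 = -37 + 8184 = 8147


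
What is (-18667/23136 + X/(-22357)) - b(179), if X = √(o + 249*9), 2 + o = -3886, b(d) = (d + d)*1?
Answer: -8301355/23136 - 3*I*√183/22357 ≈ -358.81 - 0.0018152*I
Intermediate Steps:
b(d) = 2*d (b(d) = (2*d)*1 = 2*d)
o = -3888 (o = -2 - 3886 = -3888)
X = 3*I*√183 (X = √(-3888 + 249*9) = √(-3888 + 2241) = √(-1647) = 3*I*√183 ≈ 40.583*I)
(-18667/23136 + X/(-22357)) - b(179) = (-18667/23136 + (3*I*√183)/(-22357)) - 2*179 = (-18667*1/23136 + (3*I*√183)*(-1/22357)) - 1*358 = (-18667/23136 - 3*I*√183/22357) - 358 = -8301355/23136 - 3*I*√183/22357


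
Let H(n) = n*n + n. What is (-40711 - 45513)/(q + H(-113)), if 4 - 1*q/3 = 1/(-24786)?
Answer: -712382688/104663017 ≈ -6.8064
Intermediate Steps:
H(n) = n + n² (H(n) = n² + n = n + n²)
q = 99145/8262 (q = 12 - 3/(-24786) = 12 - 3*(-1/24786) = 12 + 1/8262 = 99145/8262 ≈ 12.000)
(-40711 - 45513)/(q + H(-113)) = (-40711 - 45513)/(99145/8262 - 113*(1 - 113)) = -86224/(99145/8262 - 113*(-112)) = -86224/(99145/8262 + 12656) = -86224/104663017/8262 = -86224*8262/104663017 = -712382688/104663017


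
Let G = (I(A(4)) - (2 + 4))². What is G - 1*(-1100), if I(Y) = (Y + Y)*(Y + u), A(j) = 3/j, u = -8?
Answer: 88625/64 ≈ 1384.8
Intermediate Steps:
I(Y) = 2*Y*(-8 + Y) (I(Y) = (Y + Y)*(Y - 8) = (2*Y)*(-8 + Y) = 2*Y*(-8 + Y))
G = 18225/64 (G = (2*(3/4)*(-8 + 3/4) - (2 + 4))² = (2*(3*(¼))*(-8 + 3*(¼)) - 1*6)² = (2*(¾)*(-8 + ¾) - 6)² = (2*(¾)*(-29/4) - 6)² = (-87/8 - 6)² = (-135/8)² = 18225/64 ≈ 284.77)
G - 1*(-1100) = 18225/64 - 1*(-1100) = 18225/64 + 1100 = 88625/64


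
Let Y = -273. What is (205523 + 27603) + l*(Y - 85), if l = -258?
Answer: 325490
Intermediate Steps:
(205523 + 27603) + l*(Y - 85) = (205523 + 27603) - 258*(-273 - 85) = 233126 - 258*(-358) = 233126 + 92364 = 325490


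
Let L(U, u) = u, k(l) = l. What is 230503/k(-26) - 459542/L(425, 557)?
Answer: -10795251/1114 ≈ -9690.5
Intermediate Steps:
230503/k(-26) - 459542/L(425, 557) = 230503/(-26) - 459542/557 = 230503*(-1/26) - 459542*1/557 = -17731/2 - 459542/557 = -10795251/1114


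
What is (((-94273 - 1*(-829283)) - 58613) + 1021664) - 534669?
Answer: 1163392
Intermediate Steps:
(((-94273 - 1*(-829283)) - 58613) + 1021664) - 534669 = (((-94273 + 829283) - 58613) + 1021664) - 534669 = ((735010 - 58613) + 1021664) - 534669 = (676397 + 1021664) - 534669 = 1698061 - 534669 = 1163392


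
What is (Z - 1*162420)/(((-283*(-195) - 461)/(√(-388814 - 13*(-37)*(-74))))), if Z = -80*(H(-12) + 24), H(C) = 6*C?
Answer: -79290*I*√106102/13681 ≈ -1887.8*I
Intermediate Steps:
Z = 3840 (Z = -80*(6*(-12) + 24) = -80*(-72 + 24) = -80*(-48) = 3840)
(Z - 1*162420)/(((-283*(-195) - 461)/(√(-388814 - 13*(-37)*(-74))))) = (3840 - 1*162420)/(((-283*(-195) - 461)/(√(-388814 - 13*(-37)*(-74))))) = (3840 - 162420)/(((55185 - 461)/(√(-388814 + 481*(-74))))) = -158580*√(-388814 - 35594)/54724 = -158580*I*√106102/27362 = -79290*I*√106102/13681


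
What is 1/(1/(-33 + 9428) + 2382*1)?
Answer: 9395/22378891 ≈ 0.00041982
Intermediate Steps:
1/(1/(-33 + 9428) + 2382*1) = 1/(1/9395 + 2382) = 1/(22378891/9395) = 9395/22378891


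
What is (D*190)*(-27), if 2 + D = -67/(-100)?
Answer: 68229/10 ≈ 6822.9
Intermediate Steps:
D = -133/100 (D = -2 - 67/(-100) = -2 - 67*(-1/100) = -2 + 67/100 = -133/100 ≈ -1.3300)
(D*190)*(-27) = -133/100*190*(-27) = -2527/10*(-27) = 68229/10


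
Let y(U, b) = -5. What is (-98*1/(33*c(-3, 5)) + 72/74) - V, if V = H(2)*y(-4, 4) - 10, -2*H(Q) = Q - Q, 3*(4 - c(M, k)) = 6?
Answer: 11585/1221 ≈ 9.4881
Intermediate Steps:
c(M, k) = 2 (c(M, k) = 4 - ⅓*6 = 4 - 2 = 2)
H(Q) = 0 (H(Q) = -(Q - Q)/2 = -½*0 = 0)
V = -10 (V = 0*(-5) - 10 = 0 - 10 = -10)
(-98*1/(33*c(-3, 5)) + 72/74) - V = (-98/(2*33) + 72/74) - 1*(-10) = (-98/66 + 72*(1/74)) + 10 = (-98*1/66 + 36/37) + 10 = (-49/33 + 36/37) + 10 = -625/1221 + 10 = 11585/1221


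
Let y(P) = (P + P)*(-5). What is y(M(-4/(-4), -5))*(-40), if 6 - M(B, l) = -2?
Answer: 3200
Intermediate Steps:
M(B, l) = 8 (M(B, l) = 6 - 1*(-2) = 6 + 2 = 8)
y(P) = -10*P (y(P) = (2*P)*(-5) = -10*P)
y(M(-4/(-4), -5))*(-40) = -10*8*(-40) = -80*(-40) = 3200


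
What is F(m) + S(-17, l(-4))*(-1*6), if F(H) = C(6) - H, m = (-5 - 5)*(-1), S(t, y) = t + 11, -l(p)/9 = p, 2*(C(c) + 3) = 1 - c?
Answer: 41/2 ≈ 20.500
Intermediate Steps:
C(c) = -5/2 - c/2 (C(c) = -3 + (1 - c)/2 = -3 + (½ - c/2) = -5/2 - c/2)
l(p) = -9*p
S(t, y) = 11 + t
m = 10 (m = -10*(-1) = 10)
F(H) = -11/2 - H (F(H) = (-5/2 - ½*6) - H = (-5/2 - 3) - H = -11/2 - H)
F(m) + S(-17, l(-4))*(-1*6) = (-11/2 - 1*10) + (11 - 17)*(-1*6) = (-11/2 - 10) - 6*(-6) = -31/2 + 36 = 41/2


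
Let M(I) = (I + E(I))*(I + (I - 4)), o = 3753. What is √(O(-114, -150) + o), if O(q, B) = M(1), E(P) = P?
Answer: √3749 ≈ 61.229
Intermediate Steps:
M(I) = 2*I*(-4 + 2*I) (M(I) = (I + I)*(I + (I - 4)) = (2*I)*(I + (-4 + I)) = (2*I)*(-4 + 2*I) = 2*I*(-4 + 2*I))
O(q, B) = -4 (O(q, B) = 4*1*(-2 + 1) = 4*1*(-1) = -4)
√(O(-114, -150) + o) = √(-4 + 3753) = √3749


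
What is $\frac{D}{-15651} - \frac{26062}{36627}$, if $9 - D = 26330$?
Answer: $\frac{185387635}{191083059} \approx 0.97019$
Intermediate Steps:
$D = -26321$ ($D = 9 - 26330 = -26321$)
$\frac{D}{-15651} - \frac{26062}{36627} = - \frac{26321}{-15651} - \frac{26062}{36627} = \left(-26321\right) \left(- \frac{1}{15651}\right) - \frac{26062}{36627} = \frac{26321}{15651} - \frac{26062}{36627} = \frac{185387635}{191083059}$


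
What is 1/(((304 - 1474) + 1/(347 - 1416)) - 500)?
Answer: -1069/1785231 ≈ -0.00059880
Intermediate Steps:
1/(((304 - 1474) + 1/(347 - 1416)) - 500) = 1/((-1170 + 1/(-1069)) - 500) = 1/((-1170 - 1/1069) - 500) = 1/(-1250731/1069 - 500) = 1/(-1785231/1069) = -1069/1785231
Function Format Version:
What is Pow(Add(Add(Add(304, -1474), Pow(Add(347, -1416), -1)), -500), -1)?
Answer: Rational(-1069, 1785231) ≈ -0.00059880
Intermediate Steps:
Pow(Add(Add(Add(304, -1474), Pow(Add(347, -1416), -1)), -500), -1) = Pow(Add(Add(-1170, Pow(-1069, -1)), -500), -1) = Pow(Add(Add(-1170, Rational(-1, 1069)), -500), -1) = Pow(Add(Rational(-1250731, 1069), -500), -1) = Pow(Rational(-1785231, 1069), -1) = Rational(-1069, 1785231)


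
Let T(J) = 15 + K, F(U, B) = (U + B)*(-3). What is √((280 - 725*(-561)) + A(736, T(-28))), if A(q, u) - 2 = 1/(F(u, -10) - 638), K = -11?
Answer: √39113372545/310 ≈ 637.97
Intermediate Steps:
F(U, B) = -3*B - 3*U (F(U, B) = (B + U)*(-3) = -3*B - 3*U)
T(J) = 4 (T(J) = 15 - 11 = 4)
A(q, u) = 2 + 1/(-608 - 3*u) (A(q, u) = 2 + 1/((-3*(-10) - 3*u) - 638) = 2 + 1/((30 - 3*u) - 638) = 2 + 1/(-608 - 3*u))
√((280 - 725*(-561)) + A(736, T(-28))) = √((280 - 725*(-561)) + 3*(405 + 2*4)/(608 + 3*4)) = √((280 + 406725) + 3*(405 + 8)/(608 + 12)) = √(407005 + 3*413/620) = √(407005 + 3*(1/620)*413) = √(407005 + 1239/620) = √(252344339/620) = √39113372545/310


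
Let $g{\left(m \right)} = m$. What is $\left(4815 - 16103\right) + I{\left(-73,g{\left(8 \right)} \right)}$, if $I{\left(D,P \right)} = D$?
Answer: $-11361$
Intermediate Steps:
$\left(4815 - 16103\right) + I{\left(-73,g{\left(8 \right)} \right)} = \left(4815 - 16103\right) - 73 = -11288 - 73 = -11361$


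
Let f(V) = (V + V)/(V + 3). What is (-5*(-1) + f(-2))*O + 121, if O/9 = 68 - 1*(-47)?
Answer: 1156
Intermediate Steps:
f(V) = 2*V/(3 + V) (f(V) = (2*V)/(3 + V) = 2*V/(3 + V))
O = 1035 (O = 9*(68 - 1*(-47)) = 9*(68 + 47) = 9*115 = 1035)
(-5*(-1) + f(-2))*O + 121 = (-5*(-1) + 2*(-2)/(3 - 2))*1035 + 121 = (5 + 2*(-2)/1)*1035 + 121 = (5 + 2*(-2)*1)*1035 + 121 = (5 - 4)*1035 + 121 = 1*1035 + 121 = 1035 + 121 = 1156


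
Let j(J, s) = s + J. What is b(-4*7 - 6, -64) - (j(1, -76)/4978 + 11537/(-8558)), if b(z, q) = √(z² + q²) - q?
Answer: 696145843/10650431 + 2*√1313 ≈ 137.83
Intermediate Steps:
j(J, s) = J + s
b(z, q) = √(q² + z²) - q
b(-4*7 - 6, -64) - (j(1, -76)/4978 + 11537/(-8558)) = (√((-64)² + (-4*7 - 6)²) - 1*(-64)) - ((1 - 76)/4978 + 11537/(-8558)) = (√(4096 + (-28 - 6)²) + 64) - (-75*1/4978 + 11537*(-1/8558)) = (√(4096 + (-34)²) + 64) - (-75/4978 - 11537/8558) = (√(4096 + 1156) + 64) - 1*(-14518259/10650431) = (√5252 + 64) + 14518259/10650431 = (2*√1313 + 64) + 14518259/10650431 = (64 + 2*√1313) + 14518259/10650431 = 696145843/10650431 + 2*√1313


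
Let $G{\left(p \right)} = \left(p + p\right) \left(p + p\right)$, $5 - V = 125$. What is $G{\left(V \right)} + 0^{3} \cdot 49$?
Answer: $57600$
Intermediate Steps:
$V = -120$ ($V = 5 - 125 = -120$)
$G{\left(p \right)} = 4 p^{2}$ ($G{\left(p \right)} = 2 p 2 p = 4 p^{2}$)
$G{\left(V \right)} + 0^{3} \cdot 49 = 4 \left(-120\right)^{2} + 0^{3} \cdot 49 = 4 \cdot 14400 + 0 \cdot 49 = 57600 + 0 = 57600$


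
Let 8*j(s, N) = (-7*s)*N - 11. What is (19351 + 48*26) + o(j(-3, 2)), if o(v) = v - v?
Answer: 20599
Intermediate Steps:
j(s, N) = -11/8 - 7*N*s/8 (j(s, N) = ((-7*s)*N - 11)/8 = (-7*N*s - 11)/8 = (-11 - 7*N*s)/8 = -11/8 - 7*N*s/8)
o(v) = 0
(19351 + 48*26) + o(j(-3, 2)) = (19351 + 48*26) + 0 = (19351 + 1248) + 0 = 20599 + 0 = 20599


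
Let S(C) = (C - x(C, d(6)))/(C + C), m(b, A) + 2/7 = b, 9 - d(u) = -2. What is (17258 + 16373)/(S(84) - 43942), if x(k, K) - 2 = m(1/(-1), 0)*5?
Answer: -39550056/51675173 ≈ -0.76536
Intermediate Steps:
d(u) = 11 (d(u) = 9 - 1*(-2) = 9 + 2 = 11)
m(b, A) = -2/7 + b
x(k, K) = -31/7 (x(k, K) = 2 + (-2/7 + 1/(-1))*5 = 2 + (-2/7 - 1)*5 = 2 - 9/7*5 = 2 - 45/7 = -31/7)
S(C) = (31/7 + C)/(2*C) (S(C) = (C - 1*(-31/7))/(C + C) = (C + 31/7)/((2*C)) = (31/7 + C)*(1/(2*C)) = (31/7 + C)/(2*C))
(17258 + 16373)/(S(84) - 43942) = (17258 + 16373)/((1/14)*(31 + 7*84)/84 - 43942) = 33631/((1/14)*(1/84)*(31 + 588) - 43942) = 33631/((1/14)*(1/84)*619 - 43942) = 33631/(619/1176 - 43942) = 33631/(-51675173/1176) = 33631*(-1176/51675173) = -39550056/51675173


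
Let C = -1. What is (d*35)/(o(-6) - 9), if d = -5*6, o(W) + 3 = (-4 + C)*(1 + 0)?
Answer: 1050/17 ≈ 61.765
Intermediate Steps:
o(W) = -8 (o(W) = -3 + (-4 - 1)*(1 + 0) = -3 - 5*1 = -3 - 5 = -8)
d = -30
(d*35)/(o(-6) - 9) = (-30*35)/(-8 - 9) = -1050/(-17) = -1050*(-1/17) = 1050/17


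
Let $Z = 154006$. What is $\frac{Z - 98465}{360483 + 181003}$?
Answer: $\frac{55541}{541486} \approx 0.10257$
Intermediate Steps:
$\frac{Z - 98465}{360483 + 181003} = \frac{154006 - 98465}{360483 + 181003} = \frac{55541}{541486}$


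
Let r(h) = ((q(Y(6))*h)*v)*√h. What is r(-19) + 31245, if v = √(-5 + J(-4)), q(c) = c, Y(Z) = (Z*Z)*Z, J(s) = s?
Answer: 31245 + 12312*√19 ≈ 84912.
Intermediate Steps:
Y(Z) = Z³ (Y(Z) = Z²*Z = Z³)
v = 3*I (v = √(-5 - 4) = √(-9) = 3*I ≈ 3.0*I)
r(h) = 648*I*h^(3/2) (r(h) = ((6³*h)*(3*I))*√h = ((216*h)*(3*I))*√h = (648*I*h)*√h = 648*I*h^(3/2))
r(-19) + 31245 = 648*I*(-19)^(3/2) + 31245 = 648*I*(-19*I*√19) + 31245 = 12312*√19 + 31245 = 31245 + 12312*√19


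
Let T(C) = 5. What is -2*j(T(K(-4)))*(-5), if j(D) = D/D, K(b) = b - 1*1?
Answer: 10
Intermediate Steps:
K(b) = -1 + b (K(b) = b - 1 = -1 + b)
j(D) = 1
-2*j(T(K(-4)))*(-5) = -2*1*(-5) = -2*(-5) = 10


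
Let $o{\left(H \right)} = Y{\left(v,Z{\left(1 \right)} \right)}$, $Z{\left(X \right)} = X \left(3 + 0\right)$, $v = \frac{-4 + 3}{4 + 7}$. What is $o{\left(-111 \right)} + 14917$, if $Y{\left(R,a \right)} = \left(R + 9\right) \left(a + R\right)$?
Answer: $\frac{1808093}{121} \approx 14943.0$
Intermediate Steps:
$v = - \frac{1}{11} \approx -0.090909$
$Z{\left(X \right)} = 3 X$ ($Z{\left(X \right)} = X 3 = 3 X$)
$Y{\left(R,a \right)} = \left(9 + R\right) \left(R + a\right)$
$o{\left(H \right)} = \frac{3136}{121}$ ($o{\left(H \right)} = \left(- \frac{1}{11}\right)^{2} + 9 \left(- \frac{1}{11}\right) + 9 \cdot 3 \cdot 1 - \frac{3 \cdot 1}{11} = \frac{1}{121} - \frac{9}{11} + 9 \cdot 3 - \frac{3}{11} = \frac{1}{121} - \frac{9}{11} + 27 - \frac{3}{11} = \frac{3136}{121}$)
$o{\left(-111 \right)} + 14917 = \frac{3136}{121} + 14917 = \frac{1808093}{121}$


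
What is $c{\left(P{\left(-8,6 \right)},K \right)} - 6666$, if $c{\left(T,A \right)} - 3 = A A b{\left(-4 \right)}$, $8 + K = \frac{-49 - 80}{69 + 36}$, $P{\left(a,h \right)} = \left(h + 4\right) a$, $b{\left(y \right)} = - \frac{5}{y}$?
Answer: $- \frac{6425411}{980} \approx -6556.5$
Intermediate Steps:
$P{\left(a,h \right)} = a \left(4 + h\right)$ ($P{\left(a,h \right)} = \left(4 + h\right) a = a \left(4 + h\right)$)
$K = - \frac{323}{35}$ ($K = -8 + \frac{-49 - 80}{69 + 36} = -8 - \frac{129}{105} = -8 - \frac{43}{35} = - \frac{323}{35} \approx -9.2286$)
$c{\left(T,A \right)} = 3 + \frac{5 A^{2}}{4}$ ($c{\left(T,A \right)} = 3 + A A \left(- \frac{5}{-4}\right) = 3 + A^{2} \left(\left(-5\right) \left(- \frac{1}{4}\right)\right) = 3 + A^{2} \cdot \frac{5}{4} = 3 + \frac{5 A^{2}}{4}$)
$c{\left(P{\left(-8,6 \right)},K \right)} - 6666 = \left(3 + \frac{5 \left(- \frac{323}{35}\right)^{2}}{4}\right) - 6666 = \left(3 + \frac{5}{4} \cdot \frac{104329}{1225}\right) - 6666 = \left(3 + \frac{104329}{980}\right) - 6666 = \frac{107269}{980} - 6666 = - \frac{6425411}{980}$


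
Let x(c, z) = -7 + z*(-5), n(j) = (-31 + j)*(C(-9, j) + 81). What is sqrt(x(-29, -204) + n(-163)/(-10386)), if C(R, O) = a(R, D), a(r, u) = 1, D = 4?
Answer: sqrt(3039903151)/1731 ≈ 31.852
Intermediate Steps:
C(R, O) = 1
n(j) = -2542 + 82*j (n(j) = (-31 + j)*(1 + 81) = (-31 + j)*82 = -2542 + 82*j)
x(c, z) = -7 - 5*z
sqrt(x(-29, -204) + n(-163)/(-10386)) = sqrt((-7 - 5*(-204)) + (-2542 + 82*(-163))/(-10386)) = sqrt((-7 + 1020) + (-2542 - 13366)*(-1/10386)) = sqrt(1013 - 15908*(-1/10386)) = sqrt(1013 + 7954/5193) = sqrt(5268463/5193) = sqrt(3039903151)/1731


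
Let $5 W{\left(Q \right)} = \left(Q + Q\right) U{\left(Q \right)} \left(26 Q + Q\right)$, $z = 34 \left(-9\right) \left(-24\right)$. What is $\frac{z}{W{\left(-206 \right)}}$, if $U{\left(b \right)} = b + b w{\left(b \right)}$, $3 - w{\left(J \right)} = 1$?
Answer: $- \frac{85}{3278181} \approx -2.5929 \cdot 10^{-5}$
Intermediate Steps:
$w{\left(J \right)} = 2$ ($w{\left(J \right)} = 3 - 1 = 2$)
$z = 7344$ ($z = \left(-306\right) \left(-24\right) = 7344$)
$U{\left(b \right)} = 3 b$ ($U{\left(b \right)} = b + b 2 = b + 2 b = 3 b$)
$W{\left(Q \right)} = \frac{162 Q^{3}}{5}$ ($W{\left(Q \right)} = \frac{\left(Q + Q\right) 3 Q \left(26 Q + Q\right)}{5} = \frac{2 Q 3 Q 27 Q}{5} = \frac{6 Q^{2} \cdot 27 Q}{5} = \frac{162 Q^{3}}{5}$)
$\frac{z}{W{\left(-206 \right)}} = \frac{7344}{\frac{162}{5} \left(-206\right)^{3}} = \frac{7344}{\frac{162}{5} \left(-8741816\right)} = \frac{7344}{- \frac{1416174192}{5}} = 7344 \left(- \frac{5}{1416174192}\right) = - \frac{85}{3278181}$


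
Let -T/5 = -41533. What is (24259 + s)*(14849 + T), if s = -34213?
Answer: -2214904356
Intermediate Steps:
T = 207665 (T = -5*(-41533) = 207665)
(24259 + s)*(14849 + T) = (24259 - 34213)*(14849 + 207665) = -9954*222514 = -2214904356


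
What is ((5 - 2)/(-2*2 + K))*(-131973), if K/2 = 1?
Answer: 395919/2 ≈ 1.9796e+5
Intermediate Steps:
K = 2 (K = 2*1 = 2)
((5 - 2)/(-2*2 + K))*(-131973) = ((5 - 2)/(-2*2 + 2))*(-131973) = (3/(-4 + 2))*(-131973) = (3/(-2))*(-131973) = (3*(-1/2))*(-131973) = -3/2*(-131973) = 395919/2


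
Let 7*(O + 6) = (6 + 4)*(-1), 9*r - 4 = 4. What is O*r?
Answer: -416/63 ≈ -6.6032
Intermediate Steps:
r = 8/9 (r = 4/9 + (⅑)*4 = 4/9 + 4/9 = 8/9 ≈ 0.88889)
O = -52/7 (O = -6 + ((6 + 4)*(-1))/7 = -6 + (10*(-1))/7 = -6 + (⅐)*(-10) = -6 - 10/7 = -52/7 ≈ -7.4286)
O*r = -52/7*8/9 = -416/63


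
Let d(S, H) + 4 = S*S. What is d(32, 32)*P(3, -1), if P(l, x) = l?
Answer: 3060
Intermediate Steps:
d(S, H) = -4 + S² (d(S, H) = -4 + S*S = -4 + S²)
d(32, 32)*P(3, -1) = (-4 + 32²)*3 = (-4 + 1024)*3 = 1020*3 = 3060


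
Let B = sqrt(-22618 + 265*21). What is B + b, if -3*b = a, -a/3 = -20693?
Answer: -20693 + I*sqrt(17053) ≈ -20693.0 + 130.59*I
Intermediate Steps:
a = 62079 (a = -3*(-20693) = 62079)
b = -20693 (b = -1/3*62079 = -20693)
B = I*sqrt(17053) (B = sqrt(-22618 + 5565) = sqrt(-17053) = I*sqrt(17053) ≈ 130.59*I)
B + b = I*sqrt(17053) - 20693 = -20693 + I*sqrt(17053)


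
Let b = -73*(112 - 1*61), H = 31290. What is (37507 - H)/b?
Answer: -6217/3723 ≈ -1.6699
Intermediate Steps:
b = -3723 (b = -73*(112 - 61) = -73*51 = -3723)
(37507 - H)/b = (37507 - 1*31290)/(-3723) = (37507 - 31290)*(-1/3723) = 6217*(-1/3723) = -6217/3723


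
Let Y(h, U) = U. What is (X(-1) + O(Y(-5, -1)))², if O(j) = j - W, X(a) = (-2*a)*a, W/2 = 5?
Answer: 169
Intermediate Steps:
W = 10 (W = 2*5 = 10)
X(a) = -2*a²
O(j) = -10 + j (O(j) = j - 1*10 = j - 10 = -10 + j)
(X(-1) + O(Y(-5, -1)))² = (-2*(-1)² + (-10 - 1))² = (-2*1 - 11)² = (-2 - 11)² = (-13)² = 169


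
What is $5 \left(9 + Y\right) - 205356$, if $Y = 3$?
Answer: $-205296$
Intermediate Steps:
$5 \left(9 + Y\right) - 205356 = 5 \left(9 + 3\right) - 205356 = 5 \cdot 12 - 205356 = 60 - 205356 = -205296$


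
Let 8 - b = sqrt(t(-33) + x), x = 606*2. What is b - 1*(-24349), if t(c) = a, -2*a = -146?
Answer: 24357 - sqrt(1285) ≈ 24321.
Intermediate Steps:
a = 73 (a = -1/2*(-146) = 73)
t(c) = 73
x = 1212
b = 8 - sqrt(1285) (b = 8 - sqrt(73 + 1212) = 8 - sqrt(1285) ≈ -27.847)
b - 1*(-24349) = (8 - sqrt(1285)) - 1*(-24349) = (8 - sqrt(1285)) + 24349 = 24357 - sqrt(1285)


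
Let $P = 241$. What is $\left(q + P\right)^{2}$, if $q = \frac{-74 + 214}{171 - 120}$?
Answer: $\frac{154529761}{2601} \approx 59412.0$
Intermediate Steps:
$q = \frac{140}{51} \approx 2.7451$
$\left(q + P\right)^{2} = \left(\frac{140}{51} + 241\right)^{2} = \left(\frac{12431}{51}\right)^{2} = \frac{154529761}{2601}$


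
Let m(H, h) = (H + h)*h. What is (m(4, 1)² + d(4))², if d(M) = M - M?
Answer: 625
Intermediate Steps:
m(H, h) = h*(H + h)
d(M) = 0
(m(4, 1)² + d(4))² = ((1*(4 + 1))² + 0)² = ((1*5)² + 0)² = (5² + 0)² = (25 + 0)² = 25² = 625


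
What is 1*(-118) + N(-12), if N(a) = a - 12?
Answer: -142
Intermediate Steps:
N(a) = -12 + a
1*(-118) + N(-12) = 1*(-118) + (-12 - 12) = -118 - 24 = -142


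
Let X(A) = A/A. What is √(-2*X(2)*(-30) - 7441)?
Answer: 11*I*√61 ≈ 85.913*I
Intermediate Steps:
X(A) = 1
√(-2*X(2)*(-30) - 7441) = √(-2*1*(-30) - 7441) = √(-2*(-30) - 7441) = √(60 - 7441) = √(-7381) = 11*I*√61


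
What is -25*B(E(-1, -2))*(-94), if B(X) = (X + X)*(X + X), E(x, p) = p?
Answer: 37600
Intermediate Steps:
B(X) = 4*X² (B(X) = (2*X)*(2*X) = 4*X²)
-25*B(E(-1, -2))*(-94) = -100*(-2)²*(-94) = -100*4*(-94) = -25*16*(-94) = -400*(-94) = 37600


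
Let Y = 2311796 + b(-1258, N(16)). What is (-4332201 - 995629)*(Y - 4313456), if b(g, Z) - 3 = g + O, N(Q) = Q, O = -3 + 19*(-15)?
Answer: 10672725039490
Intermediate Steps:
O = -288 (O = -3 - 285 = -288)
b(g, Z) = -285 + g (b(g, Z) = 3 + (g - 288) = 3 + (-288 + g) = -285 + g)
Y = 2310253 (Y = 2311796 + (-285 - 1258) = 2311796 - 1543 = 2310253)
(-4332201 - 995629)*(Y - 4313456) = (-4332201 - 995629)*(2310253 - 4313456) = -5327830*(-2003203) = 10672725039490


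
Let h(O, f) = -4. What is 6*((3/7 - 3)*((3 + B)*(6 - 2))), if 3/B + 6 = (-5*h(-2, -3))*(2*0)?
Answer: -1080/7 ≈ -154.29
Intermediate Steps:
B = -½ (B = 3/(-6 + (-5*(-4))*(2*0)) = 3/(-6 + 20*0) = 3/(-6 + 0) = 3/(-6) = 3*(-⅙) = -½ ≈ -0.50000)
6*((3/7 - 3)*((3 + B)*(6 - 2))) = 6*((3/7 - 3)*((3 - ½)*(6 - 2))) = 6*((3*(⅐) - 3)*((5/2)*4)) = 6*((3/7 - 3)*10) = 6*(-18/7*10) = 6*(-180/7) = -1080/7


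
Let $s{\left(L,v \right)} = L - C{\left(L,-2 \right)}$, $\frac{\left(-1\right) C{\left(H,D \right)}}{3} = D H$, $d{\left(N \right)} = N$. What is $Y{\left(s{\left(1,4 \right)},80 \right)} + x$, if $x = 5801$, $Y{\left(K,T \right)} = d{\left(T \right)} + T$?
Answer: $5961$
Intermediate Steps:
$C{\left(H,D \right)} = - 3 D H$
$s{\left(L,v \right)} = - 5 L$ ($s{\left(L,v \right)} = L - \left(-3\right) \left(-2\right) L = L - 6 L = - 5 L$)
$Y{\left(K,T \right)} = 2 T$ ($Y{\left(K,T \right)} = T + T = 2 T$)
$Y{\left(s{\left(1,4 \right)},80 \right)} + x = 2 \cdot 80 + 5801 = 160 + 5801 = 5961$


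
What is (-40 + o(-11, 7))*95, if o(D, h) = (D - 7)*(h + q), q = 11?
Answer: -34580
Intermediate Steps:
o(D, h) = (-7 + D)*(11 + h) (o(D, h) = (D - 7)*(h + 11) = (-7 + D)*(11 + h))
(-40 + o(-11, 7))*95 = (-40 + (-77 - 7*7 + 11*(-11) - 11*7))*95 = (-40 + (-77 - 49 - 121 - 77))*95 = (-40 - 324)*95 = -364*95 = -34580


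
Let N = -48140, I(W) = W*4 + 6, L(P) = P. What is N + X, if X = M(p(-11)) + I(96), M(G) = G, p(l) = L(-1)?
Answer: -47751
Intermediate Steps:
I(W) = 6 + 4*W (I(W) = 4*W + 6 = 6 + 4*W)
p(l) = -1
X = 389 (X = -1 + (6 + 4*96) = -1 + (6 + 384) = -1 + 390 = 389)
N + X = -48140 + 389 = -47751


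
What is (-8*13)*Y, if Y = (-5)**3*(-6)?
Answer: -78000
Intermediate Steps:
Y = 750 (Y = -125*(-6) = 750)
(-8*13)*Y = -8*13*750 = -104*750 = -78000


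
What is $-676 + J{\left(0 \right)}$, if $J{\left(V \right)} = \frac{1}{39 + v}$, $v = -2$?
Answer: $- \frac{25011}{37} \approx -675.97$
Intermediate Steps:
$J{\left(V \right)} = \frac{1}{37}$ ($J{\left(V \right)} = \frac{1}{39 - 2} = \frac{1}{37}$)
$-676 + J{\left(0 \right)} = -676 + \frac{1}{37} = - \frac{25011}{37}$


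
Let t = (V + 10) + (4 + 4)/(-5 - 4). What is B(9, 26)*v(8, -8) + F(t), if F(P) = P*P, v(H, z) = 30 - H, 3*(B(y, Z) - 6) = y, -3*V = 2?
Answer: 21814/81 ≈ 269.31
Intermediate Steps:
V = -2/3 (V = -1/3*2 = -2/3 ≈ -0.66667)
B(y, Z) = 6 + y/3
t = 76/9 (t = (-2/3 + 10) + (4 + 4)/(-5 - 4) = 28/3 + 8/(-9) = 28/3 + 8*(-1/9) = 28/3 - 8/9 = 76/9 ≈ 8.4444)
F(P) = P**2
B(9, 26)*v(8, -8) + F(t) = (6 + (1/3)*9)*(30 - 1*8) + (76/9)**2 = (6 + 3)*(30 - 8) + 5776/81 = 9*22 + 5776/81 = 198 + 5776/81 = 21814/81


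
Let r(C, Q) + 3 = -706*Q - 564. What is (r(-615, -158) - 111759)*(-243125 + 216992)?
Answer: 20331474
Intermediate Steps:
r(C, Q) = -567 - 706*Q (r(C, Q) = -3 + (-706*Q - 564) = -3 + (-564 - 706*Q) = -567 - 706*Q)
(r(-615, -158) - 111759)*(-243125 + 216992) = ((-567 - 706*(-158)) - 111759)*(-243125 + 216992) = ((-567 + 111548) - 111759)*(-26133) = (110981 - 111759)*(-26133) = -778*(-26133) = 20331474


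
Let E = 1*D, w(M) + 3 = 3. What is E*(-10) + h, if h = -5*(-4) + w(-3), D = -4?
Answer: 60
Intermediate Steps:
w(M) = 0 (w(M) = -3 + 3 = 0)
E = -4 (E = 1*(-4) = -4)
h = 20 (h = -5*(-4) + 0 = 20 + 0 = 20)
E*(-10) + h = -4*(-10) + 20 = 40 + 20 = 60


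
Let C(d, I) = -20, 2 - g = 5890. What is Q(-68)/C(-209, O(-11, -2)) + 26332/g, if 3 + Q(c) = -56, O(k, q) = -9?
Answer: -11203/7360 ≈ -1.5221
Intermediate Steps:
g = -5888 (g = 2 - 1*5890 = 2 - 5890 = -5888)
Q(c) = -59 (Q(c) = -3 - 56 = -59)
Q(-68)/C(-209, O(-11, -2)) + 26332/g = -59/(-20) + 26332/(-5888) = -59*(-1/20) + 26332*(-1/5888) = 59/20 - 6583/1472 = -11203/7360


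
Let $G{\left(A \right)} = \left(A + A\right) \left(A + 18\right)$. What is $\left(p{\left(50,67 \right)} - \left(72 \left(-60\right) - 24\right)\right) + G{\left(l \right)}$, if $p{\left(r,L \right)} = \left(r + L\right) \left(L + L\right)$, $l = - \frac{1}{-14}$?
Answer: $\frac{1962409}{98} \approx 20025.0$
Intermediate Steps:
$l = \frac{1}{14}$ ($l = \left(-1\right) \left(- \frac{1}{14}\right) = \frac{1}{14} \approx 0.071429$)
$p{\left(r,L \right)} = 2 L \left(L + r\right)$ ($p{\left(r,L \right)} = \left(L + r\right) 2 L = 2 L \left(L + r\right)$)
$G{\left(A \right)} = 2 A \left(18 + A\right)$
$\left(p{\left(50,67 \right)} - \left(72 \left(-60\right) - 24\right)\right) + G{\left(l \right)} = \left(2 \cdot 67 \left(67 + 50\right) - \left(72 \left(-60\right) - 24\right)\right) + 2 \cdot \frac{1}{14} \left(18 + \frac{1}{14}\right) = \left(2 \cdot 67 \cdot 117 - \left(-4320 - 24\right)\right) + 2 \cdot \frac{1}{14} \cdot \frac{253}{14} = \left(15678 - -4344\right) + \frac{253}{98} = \left(15678 + 4344\right) + \frac{253}{98} = 20022 + \frac{253}{98} = \frac{1962409}{98}$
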